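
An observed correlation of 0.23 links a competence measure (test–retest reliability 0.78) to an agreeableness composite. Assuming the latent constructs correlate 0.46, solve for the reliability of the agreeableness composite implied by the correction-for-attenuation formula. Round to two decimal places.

0.32

r_true = r_obs / √(r_xx · r_yy) ⇒ 0.46 = 0.23 / √(0.78 · r_yy).
√(0.78 · r_yy) = 0.23 / 0.46 = 0.5000; 0.78 · r_yy = 0.2500; r_yy = 0.2500 / 0.78 ≈ 0.32.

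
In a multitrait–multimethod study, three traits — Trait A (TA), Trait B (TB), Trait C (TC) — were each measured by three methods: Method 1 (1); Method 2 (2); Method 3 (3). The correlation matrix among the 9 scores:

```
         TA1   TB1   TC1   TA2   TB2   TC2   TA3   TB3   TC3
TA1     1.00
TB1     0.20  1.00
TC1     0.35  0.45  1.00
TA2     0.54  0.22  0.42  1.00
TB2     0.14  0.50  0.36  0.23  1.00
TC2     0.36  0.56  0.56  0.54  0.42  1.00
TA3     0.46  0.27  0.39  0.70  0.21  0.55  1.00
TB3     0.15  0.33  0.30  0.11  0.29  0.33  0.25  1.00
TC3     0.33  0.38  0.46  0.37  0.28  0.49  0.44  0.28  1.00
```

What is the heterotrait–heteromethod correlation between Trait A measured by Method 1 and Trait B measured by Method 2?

Different traits and methods: r(TA1, TB2) = 0.14.

0.14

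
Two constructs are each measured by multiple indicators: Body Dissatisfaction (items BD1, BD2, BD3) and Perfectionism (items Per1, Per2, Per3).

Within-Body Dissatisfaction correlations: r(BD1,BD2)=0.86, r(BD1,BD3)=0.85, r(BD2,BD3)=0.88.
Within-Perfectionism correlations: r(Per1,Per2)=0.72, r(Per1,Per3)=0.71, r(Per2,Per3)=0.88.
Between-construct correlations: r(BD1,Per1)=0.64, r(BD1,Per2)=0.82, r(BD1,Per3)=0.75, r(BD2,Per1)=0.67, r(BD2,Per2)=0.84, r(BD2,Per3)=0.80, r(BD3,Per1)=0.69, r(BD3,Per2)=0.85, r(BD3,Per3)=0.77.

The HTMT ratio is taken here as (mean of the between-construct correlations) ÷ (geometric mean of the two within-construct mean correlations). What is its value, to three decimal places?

0.931

Mean heterotrait r = 6.83/9 = 0.7589.
Mean within-BD = 2.59/3 = 0.8633; mean within-Per = 2.31/3 = 0.7700.
Geometric mean = √(0.8633 × 0.7700) = 0.8153.
HTMT = 0.7589 / 0.8153 = 0.931.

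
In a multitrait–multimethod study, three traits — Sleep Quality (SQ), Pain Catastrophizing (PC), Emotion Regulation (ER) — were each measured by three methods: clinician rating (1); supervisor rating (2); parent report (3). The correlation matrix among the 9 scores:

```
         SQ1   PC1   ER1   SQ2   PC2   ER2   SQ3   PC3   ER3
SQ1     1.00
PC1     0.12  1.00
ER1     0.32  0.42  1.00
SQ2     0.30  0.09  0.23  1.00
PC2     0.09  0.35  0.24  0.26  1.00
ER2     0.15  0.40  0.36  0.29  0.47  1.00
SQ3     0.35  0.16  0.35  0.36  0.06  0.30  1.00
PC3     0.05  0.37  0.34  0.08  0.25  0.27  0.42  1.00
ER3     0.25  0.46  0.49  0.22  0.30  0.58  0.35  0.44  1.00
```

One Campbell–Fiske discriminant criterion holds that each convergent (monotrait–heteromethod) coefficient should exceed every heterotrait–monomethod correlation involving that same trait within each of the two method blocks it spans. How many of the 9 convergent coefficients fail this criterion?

Convergent coefficients and their comparison sets:
SQ (methods 1·2): 0.30 vs {0.12, 0.26, 0.32, 0.29} → fail.
SQ (methods 1·3): 0.35 vs {0.12, 0.42, 0.32, 0.35} → fail.
SQ (methods 2·3): 0.36 vs {0.26, 0.42, 0.29, 0.35} → fail.
PC (methods 1·2): 0.35 vs {0.12, 0.26, 0.42, 0.47} → fail.
PC (methods 1·3): 0.37 vs {0.12, 0.42, 0.42, 0.44} → fail.
PC (methods 2·3): 0.25 vs {0.26, 0.42, 0.47, 0.44} → fail.
ER (methods 1·2): 0.36 vs {0.32, 0.29, 0.42, 0.47} → fail.
ER (methods 1·3): 0.49 vs {0.32, 0.35, 0.42, 0.44} → pass.
ER (methods 2·3): 0.58 vs {0.29, 0.35, 0.47, 0.44} → pass.
7 of 9 fail.

7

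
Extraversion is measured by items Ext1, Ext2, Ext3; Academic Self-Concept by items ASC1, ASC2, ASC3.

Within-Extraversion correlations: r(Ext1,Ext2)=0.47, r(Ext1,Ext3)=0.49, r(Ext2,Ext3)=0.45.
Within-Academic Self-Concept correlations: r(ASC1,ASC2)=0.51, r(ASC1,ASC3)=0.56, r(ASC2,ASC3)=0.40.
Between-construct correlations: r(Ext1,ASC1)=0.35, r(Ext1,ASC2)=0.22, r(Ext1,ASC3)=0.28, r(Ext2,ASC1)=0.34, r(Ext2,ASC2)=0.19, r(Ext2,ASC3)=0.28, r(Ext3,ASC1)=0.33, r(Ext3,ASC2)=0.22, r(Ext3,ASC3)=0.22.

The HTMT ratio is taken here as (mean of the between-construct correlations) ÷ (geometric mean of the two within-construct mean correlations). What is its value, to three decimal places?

0.563

Mean heterotrait r = 2.43/9 = 0.2700.
Mean within-Ext = 1.41/3 = 0.4700; mean within-ASC = 1.47/3 = 0.4900.
Geometric mean = √(0.4700 × 0.4900) = 0.4799.
HTMT = 0.2700 / 0.4799 = 0.563.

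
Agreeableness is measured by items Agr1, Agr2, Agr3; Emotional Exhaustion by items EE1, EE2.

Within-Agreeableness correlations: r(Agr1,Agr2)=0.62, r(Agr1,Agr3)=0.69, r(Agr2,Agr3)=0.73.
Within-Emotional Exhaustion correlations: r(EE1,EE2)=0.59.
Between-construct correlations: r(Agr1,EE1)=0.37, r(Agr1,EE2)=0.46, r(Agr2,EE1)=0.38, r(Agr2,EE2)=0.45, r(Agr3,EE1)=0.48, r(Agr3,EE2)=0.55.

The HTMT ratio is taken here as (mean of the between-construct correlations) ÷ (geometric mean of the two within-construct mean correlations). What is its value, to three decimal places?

Between-construct mean = 2.69/6 = 0.4483.
Mean within-Agr = 2.04/3 = 0.6800; mean within-EE = 0.59/1 = 0.5900.
Geometric mean = √(0.6800 × 0.5900) = 0.6334.
HTMT = 0.4483 / 0.6334 = 0.708.

0.708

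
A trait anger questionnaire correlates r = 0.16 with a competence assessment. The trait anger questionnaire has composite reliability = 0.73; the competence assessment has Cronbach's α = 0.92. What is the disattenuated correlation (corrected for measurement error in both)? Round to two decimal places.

0.20

r_true = r_obs / √(r_xx · r_yy) = 0.16 / √(0.73 × 0.92) = 0.16 / √0.6716 = 0.16 / 0.8195 ≈ 0.20.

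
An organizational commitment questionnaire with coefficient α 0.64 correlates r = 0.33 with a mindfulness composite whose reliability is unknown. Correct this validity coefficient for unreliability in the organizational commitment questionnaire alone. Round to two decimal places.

Single correction: r_c = r_obs / √r_xx = 0.33 / √0.64 = 0.33 / 0.8000 ≈ 0.41.

0.41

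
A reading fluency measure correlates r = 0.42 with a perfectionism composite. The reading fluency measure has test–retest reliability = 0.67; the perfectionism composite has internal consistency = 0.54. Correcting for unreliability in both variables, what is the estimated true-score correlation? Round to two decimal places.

r_true = r_obs / √(r_xx · r_yy) = 0.42 / √(0.67 × 0.54) = 0.42 / √0.3618 = 0.42 / 0.6015 ≈ 0.70.

0.70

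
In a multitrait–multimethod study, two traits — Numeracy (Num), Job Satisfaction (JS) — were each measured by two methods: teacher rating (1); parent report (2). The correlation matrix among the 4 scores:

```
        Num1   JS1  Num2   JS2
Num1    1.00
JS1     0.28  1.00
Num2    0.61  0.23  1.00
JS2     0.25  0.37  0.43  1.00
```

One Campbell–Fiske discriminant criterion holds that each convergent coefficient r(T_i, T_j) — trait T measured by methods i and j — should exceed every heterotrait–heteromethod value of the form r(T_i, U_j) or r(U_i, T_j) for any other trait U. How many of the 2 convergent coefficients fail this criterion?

0

Checking each validity diagonal entry against its comparison values:
Num (methods 1·2): 0.61 vs {0.25, 0.23} → pass.
JS (methods 1·2): 0.37 vs {0.23, 0.25} → pass.
0 of 2 fail.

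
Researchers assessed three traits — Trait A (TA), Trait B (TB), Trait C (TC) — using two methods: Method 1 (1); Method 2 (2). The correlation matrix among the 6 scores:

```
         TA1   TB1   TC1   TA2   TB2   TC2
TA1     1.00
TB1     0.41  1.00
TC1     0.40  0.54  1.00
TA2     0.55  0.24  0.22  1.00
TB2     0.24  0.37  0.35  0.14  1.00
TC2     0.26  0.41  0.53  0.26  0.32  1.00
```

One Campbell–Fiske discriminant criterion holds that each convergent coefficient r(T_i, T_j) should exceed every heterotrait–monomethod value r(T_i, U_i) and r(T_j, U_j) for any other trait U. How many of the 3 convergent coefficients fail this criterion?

Checking each validity diagonal entry against its comparison values:
TA (methods 1·2): 0.55 vs {0.41, 0.14, 0.40, 0.26} → pass.
TB (methods 1·2): 0.37 vs {0.41, 0.14, 0.54, 0.32} → fail.
TC (methods 1·2): 0.53 vs {0.40, 0.26, 0.54, 0.32} → fail.
2 of 3 fail.

2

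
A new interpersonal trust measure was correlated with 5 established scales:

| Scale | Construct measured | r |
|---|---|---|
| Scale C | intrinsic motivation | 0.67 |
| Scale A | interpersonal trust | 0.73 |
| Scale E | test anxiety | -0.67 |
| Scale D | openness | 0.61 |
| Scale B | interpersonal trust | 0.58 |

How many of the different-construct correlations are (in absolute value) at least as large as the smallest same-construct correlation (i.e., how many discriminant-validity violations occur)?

3

Convergent (same construct = interpersonal trust): Scale A, Scale B.
Smallest convergent = 0.58. Discriminant |r|: 0.67, 0.67, 0.61; count ≥ 0.58 → 3.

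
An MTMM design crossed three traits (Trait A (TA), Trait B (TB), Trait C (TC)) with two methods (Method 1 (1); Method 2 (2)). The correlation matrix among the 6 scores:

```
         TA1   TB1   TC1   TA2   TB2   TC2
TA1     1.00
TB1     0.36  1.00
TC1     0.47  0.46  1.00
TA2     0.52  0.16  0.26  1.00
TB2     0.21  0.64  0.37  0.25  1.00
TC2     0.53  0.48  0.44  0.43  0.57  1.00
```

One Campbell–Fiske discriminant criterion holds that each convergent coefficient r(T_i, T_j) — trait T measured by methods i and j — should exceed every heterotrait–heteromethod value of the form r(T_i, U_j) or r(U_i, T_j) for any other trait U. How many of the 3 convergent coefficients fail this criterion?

Checking each validity diagonal entry against its comparison values:
TA (methods 1·2): 0.52 vs {0.21, 0.16, 0.53, 0.26} → fail.
TB (methods 1·2): 0.64 vs {0.16, 0.21, 0.48, 0.37} → pass.
TC (methods 1·2): 0.44 vs {0.26, 0.53, 0.37, 0.48} → fail.
2 of 3 fail.

2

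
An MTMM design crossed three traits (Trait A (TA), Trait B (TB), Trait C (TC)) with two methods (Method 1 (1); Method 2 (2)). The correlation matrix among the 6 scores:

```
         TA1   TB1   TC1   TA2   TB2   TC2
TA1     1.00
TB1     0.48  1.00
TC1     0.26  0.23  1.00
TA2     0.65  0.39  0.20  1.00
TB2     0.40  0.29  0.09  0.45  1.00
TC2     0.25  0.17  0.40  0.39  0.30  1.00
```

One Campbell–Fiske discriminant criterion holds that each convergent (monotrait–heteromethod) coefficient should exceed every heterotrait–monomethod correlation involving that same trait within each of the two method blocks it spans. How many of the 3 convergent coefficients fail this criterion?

1

Each convergent coefficient versus the relevant comparison correlations:
TA (methods 1·2): 0.65 vs {0.48, 0.45, 0.26, 0.39} → pass.
TB (methods 1·2): 0.29 vs {0.48, 0.45, 0.23, 0.30} → fail.
TC (methods 1·2): 0.40 vs {0.26, 0.39, 0.23, 0.30} → pass.
1 of 3 fail.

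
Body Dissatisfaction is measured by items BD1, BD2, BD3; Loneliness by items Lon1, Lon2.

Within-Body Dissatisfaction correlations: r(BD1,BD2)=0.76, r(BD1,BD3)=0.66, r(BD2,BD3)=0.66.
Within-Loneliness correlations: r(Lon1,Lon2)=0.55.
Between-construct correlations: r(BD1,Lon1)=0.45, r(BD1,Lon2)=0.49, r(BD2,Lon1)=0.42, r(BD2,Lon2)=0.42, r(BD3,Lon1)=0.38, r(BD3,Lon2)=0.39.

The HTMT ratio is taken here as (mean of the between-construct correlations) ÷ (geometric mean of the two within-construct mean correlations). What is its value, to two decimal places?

0.69

Mean between = 2.55/6 = 0.4250.
Mean within-BD = 2.08/3 = 0.6933; mean within-Lon = 0.55/1 = 0.5500.
Geometric mean = √(0.6933 × 0.5500) = 0.6175.
HTMT = 0.4250 / 0.6175 = 0.69.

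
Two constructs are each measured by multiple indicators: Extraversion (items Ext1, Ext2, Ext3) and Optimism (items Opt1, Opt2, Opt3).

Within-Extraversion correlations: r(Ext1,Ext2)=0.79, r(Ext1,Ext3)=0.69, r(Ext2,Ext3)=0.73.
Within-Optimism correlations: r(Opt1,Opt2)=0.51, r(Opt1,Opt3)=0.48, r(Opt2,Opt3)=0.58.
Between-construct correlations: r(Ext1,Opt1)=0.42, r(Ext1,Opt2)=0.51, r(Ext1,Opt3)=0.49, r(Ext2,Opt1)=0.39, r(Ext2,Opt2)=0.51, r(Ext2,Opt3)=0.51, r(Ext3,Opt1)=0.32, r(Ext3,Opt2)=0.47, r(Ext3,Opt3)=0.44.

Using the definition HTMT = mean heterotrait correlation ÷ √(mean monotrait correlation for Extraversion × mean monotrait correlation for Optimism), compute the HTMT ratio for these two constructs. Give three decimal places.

Mean between = 4.06/9 = 0.4511.
Mean within-Ext = 2.21/3 = 0.7367; mean within-Opt = 1.57/3 = 0.5233.
Geometric mean = √(0.7367 × 0.5233) = 0.6209.
HTMT = 0.4511 / 0.6209 = 0.727.

0.727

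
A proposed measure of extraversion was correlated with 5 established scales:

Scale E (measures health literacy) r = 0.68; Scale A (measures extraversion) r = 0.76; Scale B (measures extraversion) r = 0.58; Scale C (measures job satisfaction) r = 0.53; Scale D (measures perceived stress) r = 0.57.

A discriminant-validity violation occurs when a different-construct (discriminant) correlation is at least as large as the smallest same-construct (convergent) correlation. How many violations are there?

Convergent (same construct = extraversion): Scale A, Scale B.
Smallest convergent = 0.58. Discriminant values: 0.68, 0.53, 0.57; count ≥ 0.58 → 1.

1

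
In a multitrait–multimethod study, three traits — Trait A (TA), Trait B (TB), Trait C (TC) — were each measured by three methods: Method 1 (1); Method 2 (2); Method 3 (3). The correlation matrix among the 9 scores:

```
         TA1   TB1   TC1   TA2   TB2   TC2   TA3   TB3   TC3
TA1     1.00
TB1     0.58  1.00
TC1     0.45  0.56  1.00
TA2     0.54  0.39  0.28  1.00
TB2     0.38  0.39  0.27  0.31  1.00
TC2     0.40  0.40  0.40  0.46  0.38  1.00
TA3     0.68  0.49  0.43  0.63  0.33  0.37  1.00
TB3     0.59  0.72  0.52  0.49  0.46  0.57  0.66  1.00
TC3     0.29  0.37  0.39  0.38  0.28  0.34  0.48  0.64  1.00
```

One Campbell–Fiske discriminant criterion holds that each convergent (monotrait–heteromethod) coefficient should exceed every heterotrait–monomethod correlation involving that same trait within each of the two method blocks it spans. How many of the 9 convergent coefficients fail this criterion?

Convergent coefficients and their comparison sets:
TA (methods 1·2): 0.54 vs {0.58, 0.31, 0.45, 0.46} → fail.
TA (methods 1·3): 0.68 vs {0.58, 0.66, 0.45, 0.48} → pass.
TA (methods 2·3): 0.63 vs {0.31, 0.66, 0.46, 0.48} → fail.
TB (methods 1·2): 0.39 vs {0.58, 0.31, 0.56, 0.38} → fail.
TB (methods 1·3): 0.72 vs {0.58, 0.66, 0.56, 0.64} → pass.
TB (methods 2·3): 0.46 vs {0.31, 0.66, 0.38, 0.64} → fail.
TC (methods 1·2): 0.40 vs {0.45, 0.46, 0.56, 0.38} → fail.
TC (methods 1·3): 0.39 vs {0.45, 0.48, 0.56, 0.64} → fail.
TC (methods 2·3): 0.34 vs {0.46, 0.48, 0.38, 0.64} → fail.
7 of 9 fail.

7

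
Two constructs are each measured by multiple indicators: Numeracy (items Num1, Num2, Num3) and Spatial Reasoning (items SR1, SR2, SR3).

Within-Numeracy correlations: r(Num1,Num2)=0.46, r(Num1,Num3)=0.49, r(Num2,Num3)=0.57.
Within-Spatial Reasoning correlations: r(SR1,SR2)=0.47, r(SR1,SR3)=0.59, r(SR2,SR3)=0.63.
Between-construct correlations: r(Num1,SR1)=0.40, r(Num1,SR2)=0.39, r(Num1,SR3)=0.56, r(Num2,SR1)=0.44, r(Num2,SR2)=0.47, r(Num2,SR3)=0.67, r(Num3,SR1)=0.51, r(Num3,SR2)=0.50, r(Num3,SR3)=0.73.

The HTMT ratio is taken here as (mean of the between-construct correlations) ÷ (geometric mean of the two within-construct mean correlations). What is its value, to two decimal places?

0.97

Between-construct mean = 4.67/9 = 0.5189.
Mean within-Num = 1.52/3 = 0.5067; mean within-SR = 1.69/3 = 0.5633.
Geometric mean = √(0.5067 × 0.5633) = 0.5343.
HTMT = 0.5189 / 0.5343 = 0.97.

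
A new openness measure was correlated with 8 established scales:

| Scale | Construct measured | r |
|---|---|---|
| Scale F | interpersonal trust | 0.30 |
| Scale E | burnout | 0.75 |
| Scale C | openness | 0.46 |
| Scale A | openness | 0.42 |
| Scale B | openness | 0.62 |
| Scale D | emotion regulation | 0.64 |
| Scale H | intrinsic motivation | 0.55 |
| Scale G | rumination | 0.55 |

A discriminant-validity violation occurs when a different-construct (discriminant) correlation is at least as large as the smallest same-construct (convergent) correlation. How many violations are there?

Convergent (same construct = openness): Scale C, Scale A, Scale B.
Smallest convergent = 0.42. Discriminant values: 0.30, 0.75, 0.64, 0.55, 0.55; count ≥ 0.42 → 4.

4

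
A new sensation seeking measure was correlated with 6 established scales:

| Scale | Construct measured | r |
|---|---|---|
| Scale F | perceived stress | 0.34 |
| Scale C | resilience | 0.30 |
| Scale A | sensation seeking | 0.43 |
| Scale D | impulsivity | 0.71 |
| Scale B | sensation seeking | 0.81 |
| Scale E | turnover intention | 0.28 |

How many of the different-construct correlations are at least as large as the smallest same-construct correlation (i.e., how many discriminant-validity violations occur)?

Convergent (same construct = sensation seeking): Scale A, Scale B.
Smallest convergent = 0.43. Discriminant values: 0.34, 0.30, 0.71, 0.28; count ≥ 0.43 → 1.

1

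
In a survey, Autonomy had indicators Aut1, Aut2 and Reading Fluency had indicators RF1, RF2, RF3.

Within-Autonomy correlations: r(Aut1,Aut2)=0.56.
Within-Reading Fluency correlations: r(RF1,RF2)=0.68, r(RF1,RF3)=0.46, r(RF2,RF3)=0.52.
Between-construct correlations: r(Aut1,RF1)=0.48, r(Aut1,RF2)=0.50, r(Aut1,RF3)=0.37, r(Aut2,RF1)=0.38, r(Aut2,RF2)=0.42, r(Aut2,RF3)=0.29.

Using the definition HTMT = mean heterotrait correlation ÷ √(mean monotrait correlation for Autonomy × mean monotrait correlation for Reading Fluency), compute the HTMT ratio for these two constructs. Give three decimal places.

0.731

Mean between = 2.44/6 = 0.4067.
Mean within-Aut = 0.56/1 = 0.5600; mean within-RF = 1.66/3 = 0.5533.
Geometric mean = √(0.5600 × 0.5533) = 0.5566.
HTMT = 0.4067 / 0.5566 = 0.731.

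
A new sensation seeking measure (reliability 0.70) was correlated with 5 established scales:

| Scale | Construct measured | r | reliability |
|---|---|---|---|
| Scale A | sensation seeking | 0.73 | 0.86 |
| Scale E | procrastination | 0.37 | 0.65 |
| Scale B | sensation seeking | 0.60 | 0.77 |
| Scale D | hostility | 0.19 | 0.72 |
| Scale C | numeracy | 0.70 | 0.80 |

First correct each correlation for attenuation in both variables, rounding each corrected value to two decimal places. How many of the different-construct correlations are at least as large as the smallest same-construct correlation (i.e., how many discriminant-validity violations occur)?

Disattenuated r (r / √(r_scale · r_new)):
  Scale A (conv): 0.73 / √(0.86·0.70) = 0.94
  Scale E (disc): 0.37 / √(0.65·0.70) = 0.55
  Scale B (conv): 0.60 / √(0.77·0.70) = 0.82
  Scale D (disc): 0.19 / √(0.72·0.70) = 0.27
  Scale C (disc): 0.70 / √(0.80·0.70) = 0.94
Smallest convergent = 0.82. Discriminant values: 0.55, 0.27, 0.94; count ≥ 0.82 → 1.

1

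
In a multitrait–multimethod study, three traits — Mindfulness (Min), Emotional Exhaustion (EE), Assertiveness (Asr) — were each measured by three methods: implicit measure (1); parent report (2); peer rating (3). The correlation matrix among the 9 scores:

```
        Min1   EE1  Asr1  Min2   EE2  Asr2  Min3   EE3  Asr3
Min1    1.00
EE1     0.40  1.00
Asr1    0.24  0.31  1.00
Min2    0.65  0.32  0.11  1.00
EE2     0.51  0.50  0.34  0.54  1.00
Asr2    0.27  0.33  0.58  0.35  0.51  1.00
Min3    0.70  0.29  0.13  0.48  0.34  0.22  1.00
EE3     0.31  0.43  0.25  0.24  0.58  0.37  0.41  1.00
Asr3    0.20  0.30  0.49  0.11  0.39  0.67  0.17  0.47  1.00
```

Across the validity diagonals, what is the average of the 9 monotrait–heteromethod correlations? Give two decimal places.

0.56

Convergent values: 0.65, 0.70, 0.48, 0.50, 0.43, 0.58, 0.58, 0.49, 0.67; mean = 5.08/9 = 0.56.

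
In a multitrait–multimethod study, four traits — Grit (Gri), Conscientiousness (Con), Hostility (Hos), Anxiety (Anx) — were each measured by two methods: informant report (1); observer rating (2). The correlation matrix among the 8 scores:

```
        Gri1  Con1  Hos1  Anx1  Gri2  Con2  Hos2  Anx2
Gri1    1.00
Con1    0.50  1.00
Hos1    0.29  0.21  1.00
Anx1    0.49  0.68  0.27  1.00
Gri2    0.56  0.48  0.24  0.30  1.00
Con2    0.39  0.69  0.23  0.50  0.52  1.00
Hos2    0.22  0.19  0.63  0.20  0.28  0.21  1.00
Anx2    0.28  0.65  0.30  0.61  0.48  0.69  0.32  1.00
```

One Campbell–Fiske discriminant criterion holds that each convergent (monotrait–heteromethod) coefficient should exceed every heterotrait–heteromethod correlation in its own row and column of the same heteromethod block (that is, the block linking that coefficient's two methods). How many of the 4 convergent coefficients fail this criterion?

Checking each validity diagonal entry against its comparison values:
Gri (methods 1·2): 0.56 vs {0.39, 0.48, 0.22, 0.24, 0.28, 0.30} → pass.
Con (methods 1·2): 0.69 vs {0.48, 0.39, 0.19, 0.23, 0.65, 0.50} → pass.
Hos (methods 1·2): 0.63 vs {0.24, 0.22, 0.23, 0.19, 0.30, 0.20} → pass.
Anx (methods 1·2): 0.61 vs {0.30, 0.28, 0.50, 0.65, 0.20, 0.30} → fail.
1 of 4 fail.

1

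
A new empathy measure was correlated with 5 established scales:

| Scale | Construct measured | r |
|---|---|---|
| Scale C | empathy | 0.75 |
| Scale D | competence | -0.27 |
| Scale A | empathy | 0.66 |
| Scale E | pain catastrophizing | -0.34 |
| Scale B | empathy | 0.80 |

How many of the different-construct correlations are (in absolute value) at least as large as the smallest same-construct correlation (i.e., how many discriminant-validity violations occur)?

0

Convergent (same construct = empathy): Scale C, Scale A, Scale B.
Smallest convergent = 0.66. Discriminant |r|: 0.27, 0.34; count ≥ 0.66 → 0.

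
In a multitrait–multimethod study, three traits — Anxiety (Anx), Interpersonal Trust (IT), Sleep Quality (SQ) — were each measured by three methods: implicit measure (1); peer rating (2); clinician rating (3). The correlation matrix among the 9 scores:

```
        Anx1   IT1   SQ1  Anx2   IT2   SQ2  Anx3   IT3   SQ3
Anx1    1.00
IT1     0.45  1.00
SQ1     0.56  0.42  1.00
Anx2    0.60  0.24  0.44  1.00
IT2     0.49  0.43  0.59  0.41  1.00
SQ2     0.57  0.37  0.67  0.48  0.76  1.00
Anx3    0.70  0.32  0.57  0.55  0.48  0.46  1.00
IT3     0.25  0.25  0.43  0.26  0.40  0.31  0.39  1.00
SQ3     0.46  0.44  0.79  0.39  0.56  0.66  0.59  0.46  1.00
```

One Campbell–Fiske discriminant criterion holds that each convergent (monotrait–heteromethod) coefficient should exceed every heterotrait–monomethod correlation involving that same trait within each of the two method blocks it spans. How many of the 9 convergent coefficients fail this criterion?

Each convergent coefficient versus the relevant comparison correlations:
Anx (methods 1·2): 0.60 vs {0.45, 0.41, 0.56, 0.48} → pass.
Anx (methods 1·3): 0.70 vs {0.45, 0.39, 0.56, 0.59} → pass.
Anx (methods 2·3): 0.55 vs {0.41, 0.39, 0.48, 0.59} → fail.
IT (methods 1·2): 0.43 vs {0.45, 0.41, 0.42, 0.76} → fail.
IT (methods 1·3): 0.25 vs {0.45, 0.39, 0.42, 0.46} → fail.
IT (methods 2·3): 0.40 vs {0.41, 0.39, 0.76, 0.46} → fail.
SQ (methods 1·2): 0.67 vs {0.56, 0.48, 0.42, 0.76} → fail.
SQ (methods 1·3): 0.79 vs {0.56, 0.59, 0.42, 0.46} → pass.
SQ (methods 2·3): 0.66 vs {0.48, 0.59, 0.76, 0.46} → fail.
6 of 9 fail.

6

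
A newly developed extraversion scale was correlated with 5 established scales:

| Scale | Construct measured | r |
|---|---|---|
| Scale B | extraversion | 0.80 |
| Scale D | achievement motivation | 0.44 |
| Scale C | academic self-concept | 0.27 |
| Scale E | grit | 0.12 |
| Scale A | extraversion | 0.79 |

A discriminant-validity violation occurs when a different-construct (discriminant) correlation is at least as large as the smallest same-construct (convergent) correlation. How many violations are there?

0

Convergent (same construct = extraversion): Scale B, Scale A.
Smallest convergent = 0.79. Discriminant values: 0.44, 0.27, 0.12; count ≥ 0.79 → 0.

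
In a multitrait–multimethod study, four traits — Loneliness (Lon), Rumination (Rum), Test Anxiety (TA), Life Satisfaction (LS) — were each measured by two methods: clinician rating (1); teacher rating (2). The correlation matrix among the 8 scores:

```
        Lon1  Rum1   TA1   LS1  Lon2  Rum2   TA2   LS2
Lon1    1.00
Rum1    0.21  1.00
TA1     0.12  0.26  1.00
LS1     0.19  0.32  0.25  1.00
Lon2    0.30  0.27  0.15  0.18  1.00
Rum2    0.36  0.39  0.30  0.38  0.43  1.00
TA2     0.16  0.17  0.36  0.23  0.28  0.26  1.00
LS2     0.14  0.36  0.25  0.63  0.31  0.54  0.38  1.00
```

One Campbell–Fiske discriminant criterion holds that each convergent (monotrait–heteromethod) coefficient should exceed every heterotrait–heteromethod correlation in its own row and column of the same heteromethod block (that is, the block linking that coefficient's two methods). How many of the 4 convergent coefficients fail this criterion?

Each convergent coefficient versus the relevant comparison correlations:
Lon (methods 1·2): 0.30 vs {0.36, 0.27, 0.16, 0.15, 0.14, 0.18} → fail.
Rum (methods 1·2): 0.39 vs {0.27, 0.36, 0.17, 0.30, 0.36, 0.38} → pass.
TA (methods 1·2): 0.36 vs {0.15, 0.16, 0.30, 0.17, 0.25, 0.23} → pass.
LS (methods 1·2): 0.63 vs {0.18, 0.14, 0.38, 0.36, 0.23, 0.25} → pass.
1 of 4 fail.

1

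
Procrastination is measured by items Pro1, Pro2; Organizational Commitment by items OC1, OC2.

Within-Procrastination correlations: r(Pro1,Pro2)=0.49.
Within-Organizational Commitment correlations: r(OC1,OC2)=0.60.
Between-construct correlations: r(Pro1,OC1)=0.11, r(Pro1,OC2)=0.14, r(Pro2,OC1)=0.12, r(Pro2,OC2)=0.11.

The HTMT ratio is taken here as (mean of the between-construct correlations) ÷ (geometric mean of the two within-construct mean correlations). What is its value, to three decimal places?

Mean between = 0.48/4 = 0.1200.
Mean within-Pro = 0.49/1 = 0.4900; mean within-OC = 0.60/1 = 0.6000.
Geometric mean = √(0.4900 × 0.6000) = 0.5422.
HTMT = 0.1200 / 0.5422 = 0.221.

0.221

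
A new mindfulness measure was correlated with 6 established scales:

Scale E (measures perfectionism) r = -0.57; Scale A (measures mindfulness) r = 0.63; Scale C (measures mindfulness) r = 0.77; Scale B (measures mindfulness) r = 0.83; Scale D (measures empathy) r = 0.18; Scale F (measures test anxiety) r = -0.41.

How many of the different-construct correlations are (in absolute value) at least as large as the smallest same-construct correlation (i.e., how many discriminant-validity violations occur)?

0

Convergent (same construct = mindfulness): Scale A, Scale C, Scale B.
Smallest convergent = 0.63. Discriminant |r|: 0.57, 0.18, 0.41; count ≥ 0.63 → 0.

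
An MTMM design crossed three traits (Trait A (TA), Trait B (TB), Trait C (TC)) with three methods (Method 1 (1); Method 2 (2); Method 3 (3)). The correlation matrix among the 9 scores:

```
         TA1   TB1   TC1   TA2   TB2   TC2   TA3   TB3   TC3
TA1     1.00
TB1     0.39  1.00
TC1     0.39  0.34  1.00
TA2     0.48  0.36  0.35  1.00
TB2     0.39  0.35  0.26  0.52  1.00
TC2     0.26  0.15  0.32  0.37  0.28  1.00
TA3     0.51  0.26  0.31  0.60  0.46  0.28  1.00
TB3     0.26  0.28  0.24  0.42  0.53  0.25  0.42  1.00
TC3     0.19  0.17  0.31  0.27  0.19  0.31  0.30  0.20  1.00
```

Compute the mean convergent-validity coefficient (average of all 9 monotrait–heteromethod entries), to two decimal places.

Convergent values: 0.48, 0.51, 0.60, 0.35, 0.28, 0.53, 0.32, 0.31, 0.31; mean = 3.69/9 = 0.41.

0.41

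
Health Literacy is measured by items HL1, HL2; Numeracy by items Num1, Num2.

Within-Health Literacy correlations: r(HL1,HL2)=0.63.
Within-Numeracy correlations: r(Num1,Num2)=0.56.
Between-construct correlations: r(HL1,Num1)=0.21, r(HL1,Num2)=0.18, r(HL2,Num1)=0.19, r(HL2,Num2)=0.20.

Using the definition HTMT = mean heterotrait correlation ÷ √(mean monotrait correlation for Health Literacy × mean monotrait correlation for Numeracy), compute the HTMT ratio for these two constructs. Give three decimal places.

0.328

Between-construct mean = 0.78/4 = 0.1950.
Mean within-HL = 0.63/1 = 0.6300; mean within-Num = 0.56/1 = 0.5600.
Geometric mean = √(0.6300 × 0.5600) = 0.5940.
HTMT = 0.1950 / 0.5940 = 0.328.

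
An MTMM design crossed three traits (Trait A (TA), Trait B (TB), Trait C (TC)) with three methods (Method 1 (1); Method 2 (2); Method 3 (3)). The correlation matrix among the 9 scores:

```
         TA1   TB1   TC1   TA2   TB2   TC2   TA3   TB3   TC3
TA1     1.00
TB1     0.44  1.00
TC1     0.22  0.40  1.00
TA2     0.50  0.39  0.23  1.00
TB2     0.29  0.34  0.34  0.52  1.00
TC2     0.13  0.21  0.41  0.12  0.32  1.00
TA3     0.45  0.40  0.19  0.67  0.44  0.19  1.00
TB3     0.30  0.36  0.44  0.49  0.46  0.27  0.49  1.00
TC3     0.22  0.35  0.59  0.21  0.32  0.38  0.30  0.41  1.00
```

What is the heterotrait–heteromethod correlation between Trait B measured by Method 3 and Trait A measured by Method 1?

0.30

Different traits and methods: r(TB3, TA1) = 0.30.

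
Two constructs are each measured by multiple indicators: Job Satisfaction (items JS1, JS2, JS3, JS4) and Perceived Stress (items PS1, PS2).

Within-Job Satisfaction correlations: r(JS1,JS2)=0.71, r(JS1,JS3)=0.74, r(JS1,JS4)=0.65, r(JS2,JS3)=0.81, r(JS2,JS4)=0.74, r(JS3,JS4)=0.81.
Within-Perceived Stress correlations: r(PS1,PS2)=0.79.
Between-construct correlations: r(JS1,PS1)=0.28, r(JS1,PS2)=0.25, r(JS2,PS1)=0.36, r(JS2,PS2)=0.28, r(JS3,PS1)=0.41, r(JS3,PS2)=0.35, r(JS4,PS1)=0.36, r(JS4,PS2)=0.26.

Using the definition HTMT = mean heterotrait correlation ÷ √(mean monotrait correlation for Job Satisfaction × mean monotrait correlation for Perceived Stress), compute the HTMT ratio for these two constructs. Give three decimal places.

0.416

Between-construct mean = 2.55/8 = 0.3188.
Mean within-JS = 4.46/6 = 0.7433; mean within-PS = 0.79/1 = 0.7900.
Geometric mean = √(0.7433 × 0.7900) = 0.7663.
HTMT = 0.3188 / 0.7663 = 0.416.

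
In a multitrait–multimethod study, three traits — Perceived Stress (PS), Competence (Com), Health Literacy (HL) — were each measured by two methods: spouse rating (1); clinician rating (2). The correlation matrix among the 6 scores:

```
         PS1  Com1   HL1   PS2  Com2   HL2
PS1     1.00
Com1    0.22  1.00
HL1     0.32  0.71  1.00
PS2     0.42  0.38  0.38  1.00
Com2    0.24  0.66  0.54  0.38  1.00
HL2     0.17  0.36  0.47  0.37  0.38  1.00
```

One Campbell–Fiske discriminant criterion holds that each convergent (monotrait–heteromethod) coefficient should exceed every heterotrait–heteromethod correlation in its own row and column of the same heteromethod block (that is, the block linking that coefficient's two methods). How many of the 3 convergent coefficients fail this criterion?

1

Convergent coefficients and their comparison sets:
PS (methods 1·2): 0.42 vs {0.24, 0.38, 0.17, 0.38} → pass.
Com (methods 1·2): 0.66 vs {0.38, 0.24, 0.36, 0.54} → pass.
HL (methods 1·2): 0.47 vs {0.38, 0.17, 0.54, 0.36} → fail.
1 of 3 fail.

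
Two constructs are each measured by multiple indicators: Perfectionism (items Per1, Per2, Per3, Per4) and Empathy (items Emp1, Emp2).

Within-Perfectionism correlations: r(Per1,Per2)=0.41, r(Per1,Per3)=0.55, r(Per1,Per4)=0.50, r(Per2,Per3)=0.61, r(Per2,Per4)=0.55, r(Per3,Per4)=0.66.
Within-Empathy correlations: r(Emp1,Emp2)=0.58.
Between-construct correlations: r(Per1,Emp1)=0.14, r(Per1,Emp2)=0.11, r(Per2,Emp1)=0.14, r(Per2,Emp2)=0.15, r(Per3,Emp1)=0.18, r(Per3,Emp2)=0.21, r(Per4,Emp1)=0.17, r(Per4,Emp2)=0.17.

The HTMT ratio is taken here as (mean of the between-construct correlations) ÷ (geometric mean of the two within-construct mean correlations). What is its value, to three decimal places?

0.282

Between-construct mean = 1.27/8 = 0.1588.
Mean within-Per = 3.28/6 = 0.5467; mean within-Emp = 0.58/1 = 0.5800.
Geometric mean = √(0.5467 × 0.5800) = 0.5631.
HTMT = 0.1588 / 0.5631 = 0.282.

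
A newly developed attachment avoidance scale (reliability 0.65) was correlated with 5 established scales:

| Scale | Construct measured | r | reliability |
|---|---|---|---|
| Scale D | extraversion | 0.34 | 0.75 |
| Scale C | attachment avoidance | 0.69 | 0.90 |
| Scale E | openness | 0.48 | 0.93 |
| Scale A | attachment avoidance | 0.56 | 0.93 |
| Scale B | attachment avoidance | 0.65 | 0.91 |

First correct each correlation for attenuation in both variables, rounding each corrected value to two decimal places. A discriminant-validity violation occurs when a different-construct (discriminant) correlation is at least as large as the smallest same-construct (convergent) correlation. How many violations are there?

0

Disattenuated r (r / √(r_scale · r_new)):
  Scale D (disc): 0.34 / √(0.75·0.65) = 0.49
  Scale C (conv): 0.69 / √(0.90·0.65) = 0.90
  Scale E (disc): 0.48 / √(0.93·0.65) = 0.62
  Scale A (conv): 0.56 / √(0.93·0.65) = 0.72
  Scale B (conv): 0.65 / √(0.91·0.65) = 0.85
Smallest convergent = 0.72. Discriminant values: 0.49, 0.62; count ≥ 0.72 → 0.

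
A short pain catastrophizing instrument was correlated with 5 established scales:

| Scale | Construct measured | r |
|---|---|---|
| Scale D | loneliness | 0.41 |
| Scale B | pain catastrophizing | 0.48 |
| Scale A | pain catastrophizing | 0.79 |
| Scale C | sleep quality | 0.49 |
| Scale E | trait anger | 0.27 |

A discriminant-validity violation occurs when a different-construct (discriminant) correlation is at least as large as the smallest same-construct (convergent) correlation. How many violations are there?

Convergent (same construct = pain catastrophizing): Scale B, Scale A.
Smallest convergent = 0.48. Discriminant values: 0.41, 0.49, 0.27; count ≥ 0.48 → 1.

1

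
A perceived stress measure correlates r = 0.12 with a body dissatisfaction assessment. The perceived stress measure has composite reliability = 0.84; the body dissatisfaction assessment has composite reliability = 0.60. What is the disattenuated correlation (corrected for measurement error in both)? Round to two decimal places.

0.17

r_true = r_obs / √(r_xx · r_yy) = 0.12 / √(0.84 × 0.60) = 0.12 / √0.5040 = 0.12 / 0.7099 ≈ 0.17.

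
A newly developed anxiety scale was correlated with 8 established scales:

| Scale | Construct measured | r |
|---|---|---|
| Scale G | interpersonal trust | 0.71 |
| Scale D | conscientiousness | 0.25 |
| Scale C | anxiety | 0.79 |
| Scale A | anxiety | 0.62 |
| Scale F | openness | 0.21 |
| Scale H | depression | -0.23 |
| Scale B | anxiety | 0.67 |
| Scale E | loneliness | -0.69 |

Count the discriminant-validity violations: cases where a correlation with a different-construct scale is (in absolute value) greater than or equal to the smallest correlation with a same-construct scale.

2

Convergent (same construct = anxiety): Scale C, Scale A, Scale B.
Smallest convergent = 0.62. Discriminant |r|: 0.71, 0.25, 0.21, 0.23, 0.69; count ≥ 0.62 → 2.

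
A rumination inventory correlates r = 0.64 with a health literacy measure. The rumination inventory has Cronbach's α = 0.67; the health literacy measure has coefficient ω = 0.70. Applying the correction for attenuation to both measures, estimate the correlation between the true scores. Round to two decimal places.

r_true = r_obs / √(r_xx · r_yy) = 0.64 / √(0.67 × 0.70) = 0.64 / √0.4690 = 0.64 / 0.6848 ≈ 0.93.

0.93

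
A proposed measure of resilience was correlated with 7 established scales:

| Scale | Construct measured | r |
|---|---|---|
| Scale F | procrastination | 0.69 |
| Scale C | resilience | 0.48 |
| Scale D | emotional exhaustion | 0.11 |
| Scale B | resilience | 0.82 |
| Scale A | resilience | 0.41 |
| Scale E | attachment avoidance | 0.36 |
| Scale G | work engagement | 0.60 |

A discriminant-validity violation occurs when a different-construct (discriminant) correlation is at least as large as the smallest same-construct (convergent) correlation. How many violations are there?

2

Convergent (same construct = resilience): Scale C, Scale B, Scale A.
Smallest convergent = 0.41. Discriminant values: 0.69, 0.11, 0.36, 0.60; count ≥ 0.41 → 2.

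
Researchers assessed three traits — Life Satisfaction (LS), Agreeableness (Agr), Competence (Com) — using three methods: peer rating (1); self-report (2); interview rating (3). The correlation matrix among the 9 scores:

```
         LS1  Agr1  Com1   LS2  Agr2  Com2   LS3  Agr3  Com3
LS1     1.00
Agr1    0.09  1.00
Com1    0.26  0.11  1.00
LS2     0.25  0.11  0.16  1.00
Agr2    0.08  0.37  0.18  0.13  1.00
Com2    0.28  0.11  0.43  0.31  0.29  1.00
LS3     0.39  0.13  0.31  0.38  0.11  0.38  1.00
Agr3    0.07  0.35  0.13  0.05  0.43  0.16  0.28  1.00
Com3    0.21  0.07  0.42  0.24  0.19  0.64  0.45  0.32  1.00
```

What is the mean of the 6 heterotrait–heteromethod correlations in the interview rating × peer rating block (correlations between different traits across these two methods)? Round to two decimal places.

0.15

HTHM values (method 3 × method 1): 0.13, 0.31, 0.07, 0.13, 0.21, 0.07; mean = 0.92/6 = 0.15.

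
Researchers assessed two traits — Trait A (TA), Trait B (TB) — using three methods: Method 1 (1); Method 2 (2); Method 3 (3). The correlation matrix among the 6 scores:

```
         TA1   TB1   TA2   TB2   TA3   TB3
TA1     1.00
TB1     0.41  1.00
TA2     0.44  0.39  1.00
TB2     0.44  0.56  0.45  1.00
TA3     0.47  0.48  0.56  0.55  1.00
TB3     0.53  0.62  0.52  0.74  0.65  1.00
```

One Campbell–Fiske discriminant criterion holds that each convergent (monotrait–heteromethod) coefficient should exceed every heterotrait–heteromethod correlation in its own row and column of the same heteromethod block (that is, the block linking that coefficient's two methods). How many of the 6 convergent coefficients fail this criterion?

2

Convergent coefficients and their comparison sets:
TA (methods 1·2): 0.44 vs {0.44, 0.39} → fail.
TA (methods 1·3): 0.47 vs {0.53, 0.48} → fail.
TA (methods 2·3): 0.56 vs {0.52, 0.55} → pass.
TB (methods 1·2): 0.56 vs {0.39, 0.44} → pass.
TB (methods 1·3): 0.62 vs {0.48, 0.53} → pass.
TB (methods 2·3): 0.74 vs {0.55, 0.52} → pass.
2 of 6 fail.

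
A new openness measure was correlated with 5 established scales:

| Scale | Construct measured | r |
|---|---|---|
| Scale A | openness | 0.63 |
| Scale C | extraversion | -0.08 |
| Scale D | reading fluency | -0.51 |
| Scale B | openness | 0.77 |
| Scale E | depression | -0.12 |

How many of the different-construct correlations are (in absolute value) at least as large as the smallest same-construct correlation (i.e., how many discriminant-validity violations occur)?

Convergent (same construct = openness): Scale A, Scale B.
Smallest convergent = 0.63. Discriminant |r|: 0.08, 0.51, 0.12; count ≥ 0.63 → 0.

0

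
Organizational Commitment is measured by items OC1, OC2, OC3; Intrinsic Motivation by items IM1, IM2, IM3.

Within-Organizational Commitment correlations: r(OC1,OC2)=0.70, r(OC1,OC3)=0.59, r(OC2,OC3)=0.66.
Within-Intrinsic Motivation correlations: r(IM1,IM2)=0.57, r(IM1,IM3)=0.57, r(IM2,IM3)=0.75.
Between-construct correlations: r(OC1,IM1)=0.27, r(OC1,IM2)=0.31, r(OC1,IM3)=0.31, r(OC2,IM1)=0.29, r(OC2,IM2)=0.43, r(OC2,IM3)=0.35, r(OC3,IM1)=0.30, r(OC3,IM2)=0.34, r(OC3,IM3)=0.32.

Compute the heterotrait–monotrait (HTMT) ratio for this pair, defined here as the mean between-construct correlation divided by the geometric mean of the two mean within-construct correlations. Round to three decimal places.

0.507

Mean between = 2.92/9 = 0.3244.
Mean within-OC = 1.95/3 = 0.6500; mean within-IM = 1.89/3 = 0.6300.
Geometric mean = √(0.6500 × 0.6300) = 0.6399.
HTMT = 0.3244 / 0.6399 = 0.507.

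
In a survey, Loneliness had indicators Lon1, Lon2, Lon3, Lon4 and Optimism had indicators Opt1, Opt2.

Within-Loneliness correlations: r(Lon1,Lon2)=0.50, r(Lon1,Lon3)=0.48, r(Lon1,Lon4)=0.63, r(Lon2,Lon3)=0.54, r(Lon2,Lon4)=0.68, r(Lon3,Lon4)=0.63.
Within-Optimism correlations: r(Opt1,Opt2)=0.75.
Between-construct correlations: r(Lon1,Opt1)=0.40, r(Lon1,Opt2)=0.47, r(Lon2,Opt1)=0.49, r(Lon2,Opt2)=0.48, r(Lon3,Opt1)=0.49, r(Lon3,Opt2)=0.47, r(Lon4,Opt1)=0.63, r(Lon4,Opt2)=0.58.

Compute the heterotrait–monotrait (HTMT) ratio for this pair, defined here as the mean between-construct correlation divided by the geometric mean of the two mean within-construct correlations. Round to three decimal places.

0.762

Mean heterotrait r = 4.01/8 = 0.5013.
Mean within-Lon = 3.46/6 = 0.5767; mean within-Opt = 0.75/1 = 0.7500.
Geometric mean = √(0.5767 × 0.7500) = 0.6577.
HTMT = 0.5013 / 0.6577 = 0.762.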